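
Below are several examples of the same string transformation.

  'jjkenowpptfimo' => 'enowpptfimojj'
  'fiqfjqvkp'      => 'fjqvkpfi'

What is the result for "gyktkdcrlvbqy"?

The transformation: move the first 2 characters to the end (rotate left by 2), then delete the first character.
On "gyktkdcrlvbqy": the first step gives "ktkdcrlvbqygy", and the second then gives "tkdcrlvbqygy".
(Check on "jjkenowpptfimo": → "kenowpptfimojj" → "enowpptfimojj" ✓)

tkdcrlvbqygy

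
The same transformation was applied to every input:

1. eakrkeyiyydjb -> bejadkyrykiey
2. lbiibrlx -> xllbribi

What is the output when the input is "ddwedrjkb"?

bdkdjwred

In each case the input is transformed by: take characters alternately from the front and the back (1st, last, 2nd, 2nd-last, ...), then swap each adjacent pair of characters (1↔2, 3↔4, ...).
Working it through for "ddwedrjkb": intermediate "dbdkwjerd", final "bdkdjwred".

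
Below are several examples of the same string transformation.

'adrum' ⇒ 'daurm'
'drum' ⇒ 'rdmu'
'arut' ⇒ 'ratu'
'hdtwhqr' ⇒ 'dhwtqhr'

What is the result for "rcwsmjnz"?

Looking at the pairs, the operation is to swap each adjacent pair of characters (1↔2, 3↔4, ...).
Applying that to "rcwsmjnz" gives "crswjmzn".

crswjmzn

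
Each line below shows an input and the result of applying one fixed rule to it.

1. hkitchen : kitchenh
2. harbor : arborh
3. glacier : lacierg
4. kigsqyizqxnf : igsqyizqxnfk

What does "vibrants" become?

In each case the input is transformed by: move the first character to the end.
Doing the same to "vibrants": "ibrantsv".

ibrantsv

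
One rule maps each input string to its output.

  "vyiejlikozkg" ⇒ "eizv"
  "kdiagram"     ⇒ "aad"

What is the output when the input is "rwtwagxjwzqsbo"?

In each case the input is transformed by: move the first 3 characters to the end (rotate left by 3), then keep one character in every 3, starting at position 1 (positions 1st, 4th, 7th, ...).
On "rwtwagxjwzqsbo": the first step gives "wagxjwzqsborwt", and the second then gives "wxzbw".

wxzbw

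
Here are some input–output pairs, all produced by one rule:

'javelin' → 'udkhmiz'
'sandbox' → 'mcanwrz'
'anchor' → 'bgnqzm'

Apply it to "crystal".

xrszkbq

Each output is the input with this applied: shift every letter 1 place backward in the alphabet (wrapping around), then move the first 2 characters to the end (rotate left by 2).
For "crystal" the result is "xrszkbq".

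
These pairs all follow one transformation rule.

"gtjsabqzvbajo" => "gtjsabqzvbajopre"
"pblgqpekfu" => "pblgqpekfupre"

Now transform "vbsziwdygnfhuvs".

The transformation: append "pre".
On "vbsziwdygnfhuvs" that produces "vbsziwdygnfhuvspre".

vbsziwdygnfhuvspre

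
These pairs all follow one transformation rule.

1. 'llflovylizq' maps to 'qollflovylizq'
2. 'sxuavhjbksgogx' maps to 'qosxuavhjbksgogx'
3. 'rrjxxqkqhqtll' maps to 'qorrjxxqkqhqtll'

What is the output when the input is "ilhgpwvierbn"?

qoilhgpwvierbn

In each case the input is transformed by: prepend "qo".
So "ilhgpwvierbn" becomes "qoilhgpwvierbn".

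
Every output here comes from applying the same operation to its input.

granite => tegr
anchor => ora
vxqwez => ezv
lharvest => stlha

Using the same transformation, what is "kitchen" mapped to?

What's happening: move the last 2 characters to the front (rotate right by 2), then delete the last 3 characters.
On "kitchen" that produces "enki".
(Check on "lharvest": → "stlharve" → "stlha" ✓)

enki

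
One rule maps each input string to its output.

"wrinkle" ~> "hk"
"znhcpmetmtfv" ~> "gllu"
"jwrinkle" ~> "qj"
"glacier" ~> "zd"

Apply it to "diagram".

zz

In each case the input is transformed by: shift every letter 1 place backward in the alphabet (wrapping around), then keep one character in every 3, starting at position 3 (positions 3rd, 6th, 9th, ...).
For "diagram", step one produces "chzfqzl"; step two turns that into "zz".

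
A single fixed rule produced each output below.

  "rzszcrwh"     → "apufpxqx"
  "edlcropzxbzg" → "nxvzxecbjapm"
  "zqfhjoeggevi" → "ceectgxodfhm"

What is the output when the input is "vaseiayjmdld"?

whkbjbtyqcgy

The transformation: shift every letter 2 places backward in the alphabet (wrapping around), then swap the front and back halves of the string.
Starting from "vaseiayjmdld": after the first operation, "tyqcgywhkbjb"; after the second, "whkbjbtyqcgy".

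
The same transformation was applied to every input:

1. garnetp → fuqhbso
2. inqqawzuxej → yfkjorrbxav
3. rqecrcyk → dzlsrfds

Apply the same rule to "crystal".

ubmdszt

In each case the input is transformed by: move the last 3 characters to the front (rotate right by 3), then shift every letter 1 place forward in the alphabet (wrapping around).
For "crystal" the result is "ubmdszt".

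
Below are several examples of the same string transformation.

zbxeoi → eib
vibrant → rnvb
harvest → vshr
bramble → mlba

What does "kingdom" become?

Looking at the pairs, the operation is to move the first 3 characters to the end (rotate left by 3), then keep every other character starting from the first (positions 1st, 3rd, 5th, ...).
"kingdom" → "gdomkin" → "gokn".

gokn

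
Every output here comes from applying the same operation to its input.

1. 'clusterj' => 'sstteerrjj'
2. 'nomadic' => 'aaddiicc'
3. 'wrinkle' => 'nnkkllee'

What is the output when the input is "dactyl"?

The pattern: delete the first 3 characters, then double every character.
Working it through for "dactyl": intermediate "tyl", final "ttyyll".
(Check on "clusterj": → "sterj" → "sstteerrjj" ✓)

ttyyll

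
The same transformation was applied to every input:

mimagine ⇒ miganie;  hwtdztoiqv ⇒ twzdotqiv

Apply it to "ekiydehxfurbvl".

ikdyhefxruvbl

The pattern: delete the first character, then swap each adjacent pair of characters (1↔2, 3↔4, ...).
On "ekiydehxfurbvl": the first step gives "kiydehxfurbvl", and the second then gives "ikdyhefxruvbl".
(Check on "mimagine": → "imagine" → "miganie" ✓)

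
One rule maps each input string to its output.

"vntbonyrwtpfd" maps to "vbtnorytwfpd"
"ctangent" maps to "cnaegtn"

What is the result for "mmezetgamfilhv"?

mzeteagfmlivh

Rule — swap each adjacent pair of characters (1↔2, 3↔4, ...), then delete the first character.
On "mmezetgamfilhv": the first step gives "mmzeteagfmlivh", and the second then gives "mzeteagfmlivh".
(Check on "vntbonyrwtpfd": → "nvbtnorytwfpd" → "vbtnorytwfpd" ✓)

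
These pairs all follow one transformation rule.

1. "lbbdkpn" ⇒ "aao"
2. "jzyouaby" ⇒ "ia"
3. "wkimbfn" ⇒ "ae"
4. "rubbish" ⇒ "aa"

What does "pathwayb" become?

oa

The transformation: shift every letter 1 place backward in the alphabet (wrapping around), then keep only the vowels.
Applying both steps to "pathwayb": "ozsgvzxa", then "oa".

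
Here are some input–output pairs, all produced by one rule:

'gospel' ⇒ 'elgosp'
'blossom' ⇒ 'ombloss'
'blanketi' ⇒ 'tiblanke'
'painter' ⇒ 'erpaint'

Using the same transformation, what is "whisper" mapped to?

erwhisp

Looking at the pairs, the operation is to move the last 2 characters to the front (rotate right by 2).
On "whisper" that produces "erwhisp".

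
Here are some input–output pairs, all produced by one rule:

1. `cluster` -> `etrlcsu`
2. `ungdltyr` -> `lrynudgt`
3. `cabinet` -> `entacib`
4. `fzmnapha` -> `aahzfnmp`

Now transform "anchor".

Rule — swap each adjacent pair of characters (1↔2, 3↔4, ...), then move the last 3 characters to the front (rotate right by 3).
On "anchor" that produces "cronah".
(Check on "fzmnapha": → "zfnmpaah" → "aahzfnmp" ✓)

cronah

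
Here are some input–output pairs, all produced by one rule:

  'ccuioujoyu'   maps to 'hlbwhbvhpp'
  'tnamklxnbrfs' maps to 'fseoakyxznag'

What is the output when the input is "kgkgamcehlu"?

hyurpzntxtx

Looking at the pairs, the operation is to shift every letter 13 places forward in the alphabet (wrapping around) — i.e. ROT13, then reverse the string.
Applying both steps to "kgkgamcehlu": "xtxtnzpruyh", then "hyurpzntxtx".
(Check on "tnamklxnbrfs": → "ganzxykaoesf" → "fseoakyxznag" ✓)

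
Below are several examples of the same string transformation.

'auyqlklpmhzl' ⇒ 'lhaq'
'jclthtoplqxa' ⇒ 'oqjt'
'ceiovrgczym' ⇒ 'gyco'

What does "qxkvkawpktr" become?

Each output is the input with this applied: keep one character in every 3, starting at position 1 (positions 1st, 4th, 7th, ...), then move the first 2 characters to the end (rotate left by 2).
Applying both steps to "qxkvkawpktr": "qvwt", then "wtqv".

wtqv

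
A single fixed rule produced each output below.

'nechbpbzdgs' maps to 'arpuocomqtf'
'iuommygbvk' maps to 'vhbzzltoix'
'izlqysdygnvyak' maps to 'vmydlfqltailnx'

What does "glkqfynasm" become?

What's happening: shift every letter 13 places forward in the alphabet (wrapping around) — i.e. ROT13.
On "glkqfynasm" that produces "tyxdslanfz".

tyxdslanfz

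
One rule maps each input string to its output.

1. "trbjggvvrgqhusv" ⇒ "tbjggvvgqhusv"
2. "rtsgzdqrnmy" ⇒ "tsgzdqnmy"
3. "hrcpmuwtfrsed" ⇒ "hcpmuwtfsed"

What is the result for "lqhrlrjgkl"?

Each output is the input with this applied: remove every "r".
For "lqhrlrjgkl" the result is "lqhljgkl".

lqhljgkl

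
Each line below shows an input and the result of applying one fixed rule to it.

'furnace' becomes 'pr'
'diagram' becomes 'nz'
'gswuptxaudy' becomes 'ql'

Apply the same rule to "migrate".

Rule — shift every letter 13 places forward in the alphabet (wrapping around) — i.e. ROT13, then keep only the last 2 characters.
Applying both steps to "migrate": "zvtengr", then "gr".
(Check on "gswuptxaudy": → "tfjhcgknhql" → "ql" ✓)

gr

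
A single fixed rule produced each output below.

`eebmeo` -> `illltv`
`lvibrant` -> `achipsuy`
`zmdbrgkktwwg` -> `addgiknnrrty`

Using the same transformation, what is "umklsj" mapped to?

The transformation: shift every letter 7 places forward in the alphabet (wrapping around), then sort the characters into alphabetical order.
For "umklsj" the result is "bqrstz".

bqrstz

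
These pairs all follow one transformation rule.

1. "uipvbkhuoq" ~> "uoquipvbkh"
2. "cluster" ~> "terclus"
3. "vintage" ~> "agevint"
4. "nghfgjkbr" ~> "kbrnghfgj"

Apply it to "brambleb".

lebbramb

Looking at the pairs, the operation is to move the last 3 characters to the front (rotate right by 3).
So "brambleb" becomes "lebbramb".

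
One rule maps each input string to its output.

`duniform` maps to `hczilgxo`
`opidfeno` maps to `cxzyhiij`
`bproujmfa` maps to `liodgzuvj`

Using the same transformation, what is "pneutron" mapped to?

yonlihjh

In each case the input is transformed by: shift every letter 6 places backward in the alphabet (wrapping around), then move the first 2 characters to the end (rotate left by 2).
For "pneutron", step one produces "jhyonlih"; step two turns that into "yonlihjh".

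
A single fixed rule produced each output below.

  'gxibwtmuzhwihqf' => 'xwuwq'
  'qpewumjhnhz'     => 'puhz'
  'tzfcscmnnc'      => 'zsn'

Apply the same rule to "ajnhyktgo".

jyg

In each case the input is transformed by: keep one character in every 3, starting at position 2 (positions 2nd, 5th, 8th, ...).
Applying that to "ajnhyktgo" gives "jyg".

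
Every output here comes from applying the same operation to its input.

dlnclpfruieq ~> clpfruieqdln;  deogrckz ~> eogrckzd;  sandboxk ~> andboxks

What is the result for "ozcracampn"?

cracampnoz

What's happening: swap the front and back halves of the string, then move the last 3 characters to the front (rotate right by 3).
"ozcracampn" → "cracampnoz".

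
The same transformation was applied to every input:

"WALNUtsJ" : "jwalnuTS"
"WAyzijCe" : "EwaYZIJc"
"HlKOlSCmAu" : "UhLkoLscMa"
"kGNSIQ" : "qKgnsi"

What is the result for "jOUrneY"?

What's happening: move the last character to the front, then flip the case of every letter.
Applying both steps to "jOUrneY": "YjOUrne", then "yJouRNE".

yJouRNE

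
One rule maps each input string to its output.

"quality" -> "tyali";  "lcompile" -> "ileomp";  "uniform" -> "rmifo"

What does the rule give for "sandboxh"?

oxhndb

Rule — delete the first 2 characters, then move the first 3 characters to the end (rotate left by 3).
Working it through for "sandboxh": intermediate "ndboxh", final "oxhndb".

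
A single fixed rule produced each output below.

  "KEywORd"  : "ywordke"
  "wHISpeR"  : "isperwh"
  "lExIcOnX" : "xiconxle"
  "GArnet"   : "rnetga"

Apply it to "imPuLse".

pulseim

The transformation: move the first 2 characters to the end (rotate left by 2), then convert every letter to lowercase.
So "imPuLse" becomes "pulseim".
(Check on "GArnet": → "rnetGA" → "rnetga" ✓)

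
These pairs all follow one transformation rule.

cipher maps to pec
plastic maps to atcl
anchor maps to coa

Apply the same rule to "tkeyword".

ewrt

What's happening: move the first 2 characters to the end (rotate left by 2), then keep every other character starting from the first (positions 1st, 3rd, 5th, ...).
For "tkeyword" the result is "ewrt".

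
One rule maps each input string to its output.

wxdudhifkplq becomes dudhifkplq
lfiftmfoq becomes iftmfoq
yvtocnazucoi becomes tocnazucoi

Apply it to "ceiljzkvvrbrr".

The rule is to delete the first 2 characters.
For "ceiljzkvvrbrr" the result is "iljzkvvrbrr".

iljzkvvrbrr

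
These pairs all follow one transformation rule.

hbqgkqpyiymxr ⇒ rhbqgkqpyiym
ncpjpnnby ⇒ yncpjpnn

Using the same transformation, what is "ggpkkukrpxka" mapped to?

aggpkkukrpx

In each case the input is transformed by: move the last 2 characters to the front (rotate right by 2), then delete the first character.
"ggpkkukrpxka" → "kaggpkkukrpx" → "aggpkkukrpx".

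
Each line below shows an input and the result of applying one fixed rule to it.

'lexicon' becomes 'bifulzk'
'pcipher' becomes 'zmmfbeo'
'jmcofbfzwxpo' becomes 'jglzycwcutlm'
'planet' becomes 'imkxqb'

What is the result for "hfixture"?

The rule is to swap each adjacent pair of characters (1↔2, 3↔4, ...), then shift every letter 3 places backward in the alphabet (wrapping around).
Working it through for "hfixture": intermediate "fhxiuter", final "ceufrqbo".
(Check on "planet": → "lpnate" → "imkxqb" ✓)

ceufrqbo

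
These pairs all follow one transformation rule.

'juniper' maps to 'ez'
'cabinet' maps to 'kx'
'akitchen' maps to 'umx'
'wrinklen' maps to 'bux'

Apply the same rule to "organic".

The pattern: keep one character in every 3, starting at position 2 (positions 2nd, 5th, 8th, ...), then shift every letter 10 places forward in the alphabet (wrapping around).
Working it through for "organic": intermediate "rn", final "bx".

bx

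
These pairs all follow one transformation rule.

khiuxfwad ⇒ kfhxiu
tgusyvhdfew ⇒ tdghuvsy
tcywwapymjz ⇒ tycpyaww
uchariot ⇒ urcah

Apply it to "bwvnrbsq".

brwnv

The transformation: delete the last 3 characters, then take characters alternately from the front and the back (1st, last, 2nd, 2nd-last, ...).
Working it through for "bwvnrbsq": intermediate "bwvnr", final "brwnv".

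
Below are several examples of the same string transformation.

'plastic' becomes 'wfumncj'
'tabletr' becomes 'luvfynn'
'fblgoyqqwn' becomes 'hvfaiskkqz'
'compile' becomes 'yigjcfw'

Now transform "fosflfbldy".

The rule is to swap the first and last characters, then shift every letter 6 places backward in the alphabet (wrapping around).
Working it through for "fosflfbldy": intermediate "yosflfbldf", final "simzfzvfxz".

simzfzvfxz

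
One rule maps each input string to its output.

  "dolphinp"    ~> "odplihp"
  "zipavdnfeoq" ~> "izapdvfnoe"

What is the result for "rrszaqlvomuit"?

rrzsqavlmoiu

What's happening: swap each adjacent pair of characters (1↔2, 3↔4, ...), then delete the last character.
Working it through for "rrszaqlvomuit": intermediate "rrzsqavlmoiut", final "rrzsqavlmoiu".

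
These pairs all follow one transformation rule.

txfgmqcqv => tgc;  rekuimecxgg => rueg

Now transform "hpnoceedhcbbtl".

hoect

What's happening: keep one character in every 3, starting at position 1 (positions 1st, 4th, 7th, ...).
So "hpnoceedhcbbtl" becomes "hoect".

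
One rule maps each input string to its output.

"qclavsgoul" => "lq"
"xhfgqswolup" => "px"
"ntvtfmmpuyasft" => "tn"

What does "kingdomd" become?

dk

Rule — move the first character to the end, then keep only the last 2 characters.
"kingdomd" → "ingdomdk" → "dk".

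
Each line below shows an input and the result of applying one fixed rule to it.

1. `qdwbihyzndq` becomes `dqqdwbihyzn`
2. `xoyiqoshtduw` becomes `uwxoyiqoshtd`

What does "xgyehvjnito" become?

toxgyehvjni

Rule — move the last 2 characters to the front (rotate right by 2).
Applying that to "xgyehvjnito" gives "toxgyehvjni".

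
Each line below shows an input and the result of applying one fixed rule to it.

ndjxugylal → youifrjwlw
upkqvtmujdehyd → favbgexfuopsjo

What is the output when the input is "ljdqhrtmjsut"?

Looking at the pairs, the operation is to shift every letter 11 places forward in the alphabet (wrapping around).
For "ljdqhrtmjsut" the result is "wuobscexudfe".

wuobscexudfe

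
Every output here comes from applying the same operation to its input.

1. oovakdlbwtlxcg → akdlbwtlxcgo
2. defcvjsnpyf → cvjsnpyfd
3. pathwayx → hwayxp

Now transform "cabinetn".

In each case the input is transformed by: move the first character to the end, then delete the first 2 characters.
Starting from "cabinetn": after the first operation, "abinetnc"; after the second, "inetnc".

inetnc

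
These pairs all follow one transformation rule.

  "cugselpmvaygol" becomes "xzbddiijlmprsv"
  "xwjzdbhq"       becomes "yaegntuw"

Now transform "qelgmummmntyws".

bdijjjjknpqrtv

The rule is to sort the characters into alphabetical order, then shift every letter 3 places backward in the alphabet (wrapping around).
Doing the same to "qelgmummmntyws": "bdijjjjknpqrtv".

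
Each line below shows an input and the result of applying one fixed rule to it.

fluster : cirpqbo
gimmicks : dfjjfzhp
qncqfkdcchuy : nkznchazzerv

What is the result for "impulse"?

What's happening: shift every letter 3 places backward in the alphabet (wrapping around).
So "impulse" becomes "fjmripb".

fjmripb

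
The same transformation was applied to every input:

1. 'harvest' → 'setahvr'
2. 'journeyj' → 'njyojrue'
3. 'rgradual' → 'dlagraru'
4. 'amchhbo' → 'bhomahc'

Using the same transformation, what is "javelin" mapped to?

ilnajev

The transformation: swap each adjacent pair of characters (1↔2, 3↔4, ...), then move the last 3 characters to the front (rotate right by 3).
"javelin" → "ajeviln" → "ilnajev".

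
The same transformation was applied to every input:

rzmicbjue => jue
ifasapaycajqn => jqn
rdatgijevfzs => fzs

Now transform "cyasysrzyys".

yys

The transformation: keep only the last 3 characters.
For "cyasysrzyys" the result is "yys".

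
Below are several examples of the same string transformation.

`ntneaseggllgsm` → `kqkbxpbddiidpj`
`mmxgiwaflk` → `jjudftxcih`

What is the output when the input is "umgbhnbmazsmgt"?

rjdyekyjxwpjdq

Looking at the pairs, the operation is to shift every letter 3 places backward in the alphabet (wrapping around).
So "umgbhnbmazsmgt" becomes "rjdyekyjxwpjdq".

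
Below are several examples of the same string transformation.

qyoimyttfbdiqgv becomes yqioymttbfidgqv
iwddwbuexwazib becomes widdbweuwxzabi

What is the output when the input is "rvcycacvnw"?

The pattern: swap each adjacent pair of characters (1↔2, 3↔4, ...).
For "rvcycacvnw" the result is "vrycacvcwn".

vrycacvcwn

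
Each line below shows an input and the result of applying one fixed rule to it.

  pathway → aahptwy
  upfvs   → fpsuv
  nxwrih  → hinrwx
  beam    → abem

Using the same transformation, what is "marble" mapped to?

The pattern: sort the characters into alphabetical order.
On "marble" that produces "abelmr".

abelmr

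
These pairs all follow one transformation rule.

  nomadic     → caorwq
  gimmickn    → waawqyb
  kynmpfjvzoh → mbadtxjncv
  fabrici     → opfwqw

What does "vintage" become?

wbhous

The transformation: shift every letter 12 places backward in the alphabet (wrapping around), then delete the first character.
Applying both steps to "vintage": "jwbhous", then "wbhous".
(Check on "fabrici": → "topfwqw" → "opfwqw" ✓)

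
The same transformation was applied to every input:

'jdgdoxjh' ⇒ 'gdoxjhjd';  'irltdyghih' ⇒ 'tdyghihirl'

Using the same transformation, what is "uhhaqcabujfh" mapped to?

qcabujfhuhha

What's happening: move the last 2 characters to the front (rotate right by 2), then swap the front and back halves of the string.
For "uhhaqcabujfh" the result is "qcabujfhuhha".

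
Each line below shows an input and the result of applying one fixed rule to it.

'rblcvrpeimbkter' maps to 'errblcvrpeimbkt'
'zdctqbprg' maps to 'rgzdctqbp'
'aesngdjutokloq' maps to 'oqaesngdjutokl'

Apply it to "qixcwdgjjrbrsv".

svqixcwdgjjrbr

The rule is to move the last 2 characters to the front (rotate right by 2).
Applying that to "qixcwdgjjrbrsv" gives "svqixcwdgjjrbr".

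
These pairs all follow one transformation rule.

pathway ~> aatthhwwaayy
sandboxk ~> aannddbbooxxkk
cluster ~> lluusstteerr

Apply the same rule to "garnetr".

Each output is the input with this applied: delete the first character, then double every character.
Applying that to "garnetr" gives "aarrnneettrr".

aarrnneettrr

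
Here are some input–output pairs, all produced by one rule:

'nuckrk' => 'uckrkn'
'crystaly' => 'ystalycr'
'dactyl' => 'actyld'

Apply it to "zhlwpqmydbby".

pqmydbbyzhlw

The transformation: swap the front and back halves of the string, then move the last 2 characters to the front (rotate right by 2).
Starting from "zhlwpqmydbby": after the first operation, "mydbbyzhlwpq"; after the second, "pqmydbbyzhlw".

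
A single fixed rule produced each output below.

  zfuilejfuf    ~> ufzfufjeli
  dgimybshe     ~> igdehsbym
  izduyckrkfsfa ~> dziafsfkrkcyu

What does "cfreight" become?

Looking at the pairs, the operation is to move the first 3 characters to the end (rotate left by 3), then reverse the string.
For "cfreight" the result is "rfcthgie".

rfcthgie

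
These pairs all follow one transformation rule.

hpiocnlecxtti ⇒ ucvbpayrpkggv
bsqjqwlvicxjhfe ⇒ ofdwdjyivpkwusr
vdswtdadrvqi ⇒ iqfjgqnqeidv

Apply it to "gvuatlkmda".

tihngyxzqn

In each case the input is transformed by: shift every letter 13 places forward in the alphabet (wrapping around) — i.e. ROT13.
On "gvuatlkmda" that produces "tihngyxzqn".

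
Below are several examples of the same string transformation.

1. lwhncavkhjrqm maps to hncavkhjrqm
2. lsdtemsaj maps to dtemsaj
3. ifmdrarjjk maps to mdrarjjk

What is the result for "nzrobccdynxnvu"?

In each case the input is transformed by: delete the first 2 characters.
"nzrobccdynxnvu" → "robccdynxnvu".

robccdynxnvu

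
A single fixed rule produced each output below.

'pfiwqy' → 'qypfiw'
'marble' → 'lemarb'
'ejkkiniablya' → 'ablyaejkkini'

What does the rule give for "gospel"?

In each case the input is transformed by: swap the front and back halves of the string, then move the first character to the end.
Applying both steps to "gospel": "pelgos", then "elgosp".

elgosp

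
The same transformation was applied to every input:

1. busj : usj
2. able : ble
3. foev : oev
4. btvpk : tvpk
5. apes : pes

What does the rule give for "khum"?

hum

Looking at the pairs, the operation is to delete the first character.
"khum" → "hum".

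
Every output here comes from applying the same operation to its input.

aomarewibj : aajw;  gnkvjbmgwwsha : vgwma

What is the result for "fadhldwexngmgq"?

Looking at the pairs, the operation is to keep one character in every 3, starting at position 1 (positions 1st, 4th, 7th, ...), then swap each adjacent pair of characters (1↔2, 3↔4, ...).
Applying both steps to "fadhldwexngmgq": "fhwng", then "hfnwg".

hfnwg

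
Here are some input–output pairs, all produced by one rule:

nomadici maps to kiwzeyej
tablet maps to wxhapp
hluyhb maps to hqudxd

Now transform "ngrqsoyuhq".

cnmokuqdmj

What's happening: move the first character to the end, then shift every letter 4 places backward in the alphabet (wrapping around).
"ngrqsoyuhq" → "grqsoyuhqn" → "cnmokuqdmj".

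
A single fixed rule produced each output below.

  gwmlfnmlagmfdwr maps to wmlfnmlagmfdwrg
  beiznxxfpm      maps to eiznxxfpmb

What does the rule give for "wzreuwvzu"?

What's happening: move the first character to the end.
So "wzreuwvzu" becomes "zreuwvzuw".

zreuwvzuw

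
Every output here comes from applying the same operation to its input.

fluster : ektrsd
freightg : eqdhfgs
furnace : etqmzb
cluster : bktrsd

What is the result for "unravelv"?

tmqzudk

The pattern: shift every letter 1 place backward in the alphabet (wrapping around), then delete the last character.
For "unravelv" the result is "tmqzudk".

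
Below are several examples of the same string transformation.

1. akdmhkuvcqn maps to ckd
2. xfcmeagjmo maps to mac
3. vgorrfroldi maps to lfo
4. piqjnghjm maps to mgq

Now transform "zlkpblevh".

hlk

The rule is to keep one character in every 3, starting at position 3 (positions 3rd, 6th, 9th, ...), then reverse the string.
On "zlkpblevh" that produces "hlk".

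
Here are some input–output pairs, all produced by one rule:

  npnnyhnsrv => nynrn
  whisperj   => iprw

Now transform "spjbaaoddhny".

The transformation: move the first character to the end, then keep every other character starting from the second (positions 2nd, 4th, 6th, ...).
"spjbaaoddhny" → "pjbaaoddhnys" → "jaodns".
(Check on "whisperj": → "hisperjw" → "iprw" ✓)

jaodns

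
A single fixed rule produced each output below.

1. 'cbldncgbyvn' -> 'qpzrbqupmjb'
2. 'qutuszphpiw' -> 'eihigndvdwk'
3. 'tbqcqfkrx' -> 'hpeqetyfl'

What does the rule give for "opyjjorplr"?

Each output is the input with this applied: shift every letter 12 places backward in the alphabet (wrapping around).
So "opyjjorplr" becomes "cdmxxcfdzf".

cdmxxcfdzf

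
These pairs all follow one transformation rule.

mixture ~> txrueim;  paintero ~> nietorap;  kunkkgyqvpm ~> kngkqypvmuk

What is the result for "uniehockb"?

The transformation: swap each adjacent pair of characters (1↔2, 3↔4, ...), then move the first 2 characters to the end (rotate left by 2).
Applying both steps to "uniehockb": "nueiohkcb", then "eiohkcbnu".

eiohkcbnu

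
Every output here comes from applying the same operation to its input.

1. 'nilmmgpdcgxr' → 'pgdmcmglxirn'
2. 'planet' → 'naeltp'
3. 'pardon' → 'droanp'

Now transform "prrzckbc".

What's happening: swap the front and back halves of the string, then take characters alternately from the front and the back (1st, last, 2nd, 2nd-last, ...).
On "prrzckbc": the first step gives "ckbcprrz", and the second then gives "czkrbrcp".

czkrbrcp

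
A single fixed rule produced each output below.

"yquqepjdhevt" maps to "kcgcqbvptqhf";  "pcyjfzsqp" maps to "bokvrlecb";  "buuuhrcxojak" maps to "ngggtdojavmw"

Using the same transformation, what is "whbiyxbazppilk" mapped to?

The pattern: shift every letter 12 places forward in the alphabet (wrapping around).
For "whbiyxbazppilk" the result is "itnukjnmlbbuxw".

itnukjnmlbbuxw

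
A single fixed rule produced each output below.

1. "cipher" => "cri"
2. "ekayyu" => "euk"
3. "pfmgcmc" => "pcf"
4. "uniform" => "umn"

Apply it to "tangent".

Looking at the pairs, the operation is to take characters alternately from the front and the back (1st, last, 2nd, 2nd-last, ...), then keep only the first 3 characters.
"tangent" → "ttanneg" → "tta".
(Check on "uniform": → "umnriof" → "umn" ✓)

tta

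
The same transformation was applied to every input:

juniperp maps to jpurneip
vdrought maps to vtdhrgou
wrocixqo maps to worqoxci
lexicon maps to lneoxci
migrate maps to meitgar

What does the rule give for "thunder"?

trheudn

The transformation: take characters alternately from the front and the back (1st, last, 2nd, 2nd-last, ...).
On "thunder" that produces "trheudn".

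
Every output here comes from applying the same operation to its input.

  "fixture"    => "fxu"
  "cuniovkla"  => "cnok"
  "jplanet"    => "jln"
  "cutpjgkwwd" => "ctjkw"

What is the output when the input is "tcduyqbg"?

The pattern: swap each adjacent pair of characters (1↔2, 3↔4, ...), then keep every other character starting from the second (positions 2nd, 4th, 6th, ...).
Applying both steps to "tcduyqbg": "ctudqygb", then "tdyb".

tdyb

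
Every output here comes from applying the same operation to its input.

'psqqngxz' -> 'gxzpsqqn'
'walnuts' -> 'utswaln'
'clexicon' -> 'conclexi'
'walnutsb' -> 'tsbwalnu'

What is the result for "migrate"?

Each output is the input with this applied: move the last 3 characters to the front (rotate right by 3).
For "migrate" the result is "atemigr".

atemigr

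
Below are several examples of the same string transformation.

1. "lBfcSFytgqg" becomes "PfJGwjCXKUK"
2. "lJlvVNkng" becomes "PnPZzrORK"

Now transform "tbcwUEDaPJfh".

XFGAyihEtnJL

Rule — flip the case of every letter, then shift every letter 4 places forward in the alphabet (wrapping around).
Doing the same to "tbcwUEDaPJfh": "XFGAyihEtnJL".
(Check on "lJlvVNkng": → "LjLVvnKNG" → "PnPZzrORK" ✓)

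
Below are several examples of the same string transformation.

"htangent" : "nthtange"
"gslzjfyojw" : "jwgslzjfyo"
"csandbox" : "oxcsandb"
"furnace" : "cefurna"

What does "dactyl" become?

In each case the input is transformed by: move the last 2 characters to the front (rotate right by 2).
"dactyl" → "yldact".

yldact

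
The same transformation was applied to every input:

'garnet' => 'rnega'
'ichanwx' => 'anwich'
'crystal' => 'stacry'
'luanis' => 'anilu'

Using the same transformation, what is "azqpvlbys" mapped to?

lbyazqpv

Rule — delete the last character, then move the last 3 characters to the front (rotate right by 3).
Starting from "azqpvlbys": after the first operation, "azqpvlby"; after the second, "lbyazqpv".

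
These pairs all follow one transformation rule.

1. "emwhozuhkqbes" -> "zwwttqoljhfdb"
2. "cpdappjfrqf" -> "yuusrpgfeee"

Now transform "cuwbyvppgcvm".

vrrqnlkkjeeb

Each output is the input with this applied: shift every letter 11 places backward in the alphabet (wrapping around), then sort the characters into reverse alphabetical order.
Applying both steps to "cuwbyvppgcvm": "rjlqnkeevrkb", then "vrrqnlkkjeeb".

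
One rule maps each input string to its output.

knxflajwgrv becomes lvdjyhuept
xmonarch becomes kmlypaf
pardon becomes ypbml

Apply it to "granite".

pylgrc

The rule is to delete the first character, then shift every letter 2 places backward in the alphabet (wrapping around).
Starting from "granite": after the first operation, "ranite"; after the second, "pylgrc".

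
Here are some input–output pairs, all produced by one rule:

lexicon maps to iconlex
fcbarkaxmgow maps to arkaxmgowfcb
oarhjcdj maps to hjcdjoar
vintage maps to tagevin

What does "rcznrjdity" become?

The rule is to move the first 3 characters to the end (rotate left by 3).
For "rcznrjdity" the result is "nrjdityrcz".

nrjdityrcz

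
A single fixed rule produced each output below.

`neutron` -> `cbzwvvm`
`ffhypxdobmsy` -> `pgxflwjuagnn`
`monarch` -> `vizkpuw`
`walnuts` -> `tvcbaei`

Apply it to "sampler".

uxtmzai

The pattern: shift every letter 8 places forward in the alphabet (wrapping around), then move the first 2 characters to the end (rotate left by 2).
Starting from "sampler": after the first operation, "aiuxtmz"; after the second, "uxtmzai".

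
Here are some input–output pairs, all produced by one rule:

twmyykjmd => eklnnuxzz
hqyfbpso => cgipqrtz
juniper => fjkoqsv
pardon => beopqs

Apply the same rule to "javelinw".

bfjkmowx

Looking at the pairs, the operation is to shift every letter 1 place forward in the alphabet (wrapping around), then sort the characters into alphabetical order.
Working it through for "javelinw": intermediate "kbwfmjox", final "bfjkmowx".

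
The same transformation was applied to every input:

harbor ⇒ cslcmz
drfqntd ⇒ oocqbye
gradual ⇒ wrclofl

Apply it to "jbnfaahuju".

fumyqllsfu

Looking at the pairs, the operation is to move the last character to the front, then shift every letter 11 places forward in the alphabet (wrapping around).
So "jbnfaahuju" becomes "fumyqllsfu".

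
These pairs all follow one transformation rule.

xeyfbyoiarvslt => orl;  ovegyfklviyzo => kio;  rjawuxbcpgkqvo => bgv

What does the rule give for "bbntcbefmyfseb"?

Each output is the input with this applied: keep one character in every 3, starting at position 1 (positions 1st, 4th, 7th, ...), then delete the first 2 characters.
"bbntcbefmyfseb" → "bteye" → "eye".

eye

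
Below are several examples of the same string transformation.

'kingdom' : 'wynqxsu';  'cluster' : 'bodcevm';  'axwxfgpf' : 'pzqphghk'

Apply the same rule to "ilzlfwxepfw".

gpzohgpvjvs

Each output is the input with this applied: reverse the string, then shift every letter 10 places forward in the alphabet (wrapping around).
Working it through for "ilzlfwxepfw": intermediate "wfpexwflzli", final "gpzohgpvjvs".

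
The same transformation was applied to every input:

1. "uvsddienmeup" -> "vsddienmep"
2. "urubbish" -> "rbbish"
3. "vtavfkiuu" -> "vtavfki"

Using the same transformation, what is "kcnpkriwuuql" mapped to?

The transformation: remove every "u".
So "kcnpkriwuuql" becomes "kcnpkriwql".

kcnpkriwql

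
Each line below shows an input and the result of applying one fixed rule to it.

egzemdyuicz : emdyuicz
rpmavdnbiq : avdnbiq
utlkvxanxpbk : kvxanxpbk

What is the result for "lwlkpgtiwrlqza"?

kpgtiwrlqza

The transformation: delete the first 3 characters.
On "lwlkpgtiwrlqza" that produces "kpgtiwrlqza".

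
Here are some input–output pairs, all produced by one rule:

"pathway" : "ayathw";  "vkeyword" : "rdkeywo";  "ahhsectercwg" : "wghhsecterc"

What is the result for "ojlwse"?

Rule — delete the first character, then move the last 2 characters to the front (rotate right by 2).
For "ojlwse", step one produces "jlwse"; step two turns that into "sejlw".

sejlw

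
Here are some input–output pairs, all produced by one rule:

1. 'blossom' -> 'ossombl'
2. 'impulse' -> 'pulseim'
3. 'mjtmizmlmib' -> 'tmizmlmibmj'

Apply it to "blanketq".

anketqbl

Rule — move the first 2 characters to the end (rotate left by 2).
On "blanketq" that produces "anketqbl".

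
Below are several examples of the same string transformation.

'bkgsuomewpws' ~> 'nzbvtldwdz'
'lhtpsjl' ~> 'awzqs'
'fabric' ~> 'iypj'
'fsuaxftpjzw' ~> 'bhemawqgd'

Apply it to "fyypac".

fwhj

The pattern: shift every letter 7 places forward in the alphabet (wrapping around), then delete the first 2 characters.
Starting from "fyypac": after the first operation, "mffwhj"; after the second, "fwhj".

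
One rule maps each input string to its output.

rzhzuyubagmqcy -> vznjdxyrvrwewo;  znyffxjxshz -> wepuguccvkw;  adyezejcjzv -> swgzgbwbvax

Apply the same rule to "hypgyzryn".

Each output is the input with this applied: reverse the string, then shift every letter 3 places backward in the alphabet (wrapping around).
Working it through for "hypgyzryn": intermediate "nyrzygpyh", final "kvowvdmve".

kvowvdmve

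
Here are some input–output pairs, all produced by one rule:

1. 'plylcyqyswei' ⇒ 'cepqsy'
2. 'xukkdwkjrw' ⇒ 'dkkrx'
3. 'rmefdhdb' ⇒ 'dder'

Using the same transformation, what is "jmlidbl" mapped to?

djll

Rule — keep every other character starting from the first (positions 1st, 3rd, 5th, ...), then sort the characters into alphabetical order.
"jmlidbl" → "jldl" → "djll".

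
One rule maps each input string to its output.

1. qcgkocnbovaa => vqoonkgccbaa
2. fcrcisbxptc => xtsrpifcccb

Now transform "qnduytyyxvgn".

yyyxvutqnngd

What's happening: sort the characters into reverse alphabetical order.
So "qnduytyyxvgn" becomes "yyyxvutqnngd".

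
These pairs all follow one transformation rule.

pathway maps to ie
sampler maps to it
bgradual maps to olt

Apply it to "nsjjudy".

ac

What's happening: shift every letter 8 places forward in the alphabet (wrapping around), then keep one character in every 3, starting at position 2 (positions 2nd, 5th, 8th, ...).
For "nsjjudy", step one produces "varrclg"; step two turns that into "ac".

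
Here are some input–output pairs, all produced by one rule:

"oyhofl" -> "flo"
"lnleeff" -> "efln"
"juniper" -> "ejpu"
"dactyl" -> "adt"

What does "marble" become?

aem

Each output is the input with this applied: sort the characters into alphabetical order, then keep every other character starting from the first (positions 1st, 3rd, 5th, ...).
For "marble", step one produces "abelmr"; step two turns that into "aem".
(Check on "juniper": → "eijnpru" → "ejpu" ✓)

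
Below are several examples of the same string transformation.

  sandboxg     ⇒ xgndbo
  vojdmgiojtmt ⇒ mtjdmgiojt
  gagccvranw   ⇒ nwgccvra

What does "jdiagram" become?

amiagr

What's happening: delete the first 2 characters, then move the last 2 characters to the front (rotate right by 2).
Starting from "jdiagram": after the first operation, "iagram"; after the second, "amiagr".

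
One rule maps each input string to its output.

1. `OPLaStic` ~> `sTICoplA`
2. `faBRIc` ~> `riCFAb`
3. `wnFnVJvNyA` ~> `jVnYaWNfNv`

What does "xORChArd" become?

HaRDXorc

The rule is to swap the front and back halves of the string, then flip the case of every letter.
Working it through for "xORChArd": intermediate "hArdxORC", final "HaRDXorc".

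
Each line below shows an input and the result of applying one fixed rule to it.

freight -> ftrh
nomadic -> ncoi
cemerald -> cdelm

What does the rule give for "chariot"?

ctho

The transformation: take characters alternately from the front and the back (1st, last, 2nd, 2nd-last, ...), then delete the last 3 characters.
For "chariot", step one produces "cthoair"; step two turns that into "ctho".
(Check on "cemerald": → "cdelmaer" → "cdelm" ✓)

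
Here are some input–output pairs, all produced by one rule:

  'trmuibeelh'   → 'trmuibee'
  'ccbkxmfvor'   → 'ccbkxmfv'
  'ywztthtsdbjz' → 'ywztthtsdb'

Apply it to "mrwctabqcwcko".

What's happening: delete the last 2 characters.
"mrwctabqcwcko" → "mrwctabqcwc".

mrwctabqcwc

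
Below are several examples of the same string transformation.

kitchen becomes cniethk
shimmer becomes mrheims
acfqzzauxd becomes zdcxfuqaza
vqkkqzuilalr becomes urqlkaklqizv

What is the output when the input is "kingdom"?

gmiondk

The pattern: take characters alternately from the front and the back (1st, last, 2nd, 2nd-last, ...), then swap the first and last characters.
Applying both steps to "kingdom": "kmiondg", then "gmiondk".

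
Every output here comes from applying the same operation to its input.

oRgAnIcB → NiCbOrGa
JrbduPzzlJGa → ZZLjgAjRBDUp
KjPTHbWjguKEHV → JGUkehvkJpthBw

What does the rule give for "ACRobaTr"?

BAtRacrO

In each case the input is transformed by: flip the case of every letter, then swap the front and back halves of the string.
Starting from "ACRobaTr": after the first operation, "acrOBAtR"; after the second, "BAtRacrO".
(Check on "KjPTHbWjguKEHV": → "kJpthBwJGUkehv" → "JGUkehvkJpthBw" ✓)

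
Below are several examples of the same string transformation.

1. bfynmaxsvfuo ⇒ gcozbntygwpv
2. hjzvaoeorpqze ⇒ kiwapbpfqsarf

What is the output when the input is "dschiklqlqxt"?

The transformation: swap each adjacent pair of characters (1↔2, 3↔4, ...), then shift every letter 1 place forward in the alphabet (wrapping around).
"dschiklqlqxt" → "teidljrmrmuy".

teidljrmrmuy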